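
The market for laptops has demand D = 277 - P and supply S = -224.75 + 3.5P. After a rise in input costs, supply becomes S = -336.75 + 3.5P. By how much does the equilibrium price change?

ΔP = 224/9

Original equilibrium: P* = 111.5, Q* = 165.5.
New equilibrium: 277 - P = -336.75 + 3.5P, so 613.75 = 4.5P and P' = 2455/18; Q' = 277 − 1(2455/18) = 2531/18.
Change in price: 2455/18 − 111.5 = 224/9.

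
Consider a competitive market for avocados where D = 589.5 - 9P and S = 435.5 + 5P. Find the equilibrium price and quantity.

Set D = S: 589.5 - 9P = 435.5 + 5P.
154 = 14P, so P* = 11.
Q* = 589.5 − 9(11) = 490.5.

P* = 11, Q* = 490.5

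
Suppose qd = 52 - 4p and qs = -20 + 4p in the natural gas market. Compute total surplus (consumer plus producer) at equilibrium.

Equilibrium: 52 - 4p = -20 + 4p gives p* = 9, q* = 16.
Demand choke price: p = 13; supply starts at p = 5.
CS = ½(13 − 9)(16) = 32; PS = ½(9 − 5)(16) = 32.

Total surplus = 64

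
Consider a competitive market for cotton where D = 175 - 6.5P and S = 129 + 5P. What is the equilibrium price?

Set D = S: 175 - 6.5P = 129 + 5P.
46 = 11.5P, so P* = 4.
Q* = 175 − 6.5(4) = 149.

P* = 4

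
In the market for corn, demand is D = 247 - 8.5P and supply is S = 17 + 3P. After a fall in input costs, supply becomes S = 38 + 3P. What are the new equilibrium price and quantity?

P' = 418/23, Q' = 2128/23

Original equilibrium: P* = 20, Q* = 77.
New equilibrium: 247 - 8.5P = 38 + 3P, so 209 = 11.5P and P' = 418/23; Q' = 247 − 8.5(418/23) = 2128/23.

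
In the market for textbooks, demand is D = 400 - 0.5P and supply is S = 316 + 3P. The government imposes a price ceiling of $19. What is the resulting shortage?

Equilibrium price would be P* = 24, so the ceiling at 19 binds.
At P = 19: D = 400 − 0.5(19) = 390.5, S = 316 + 3(19) = 373.
Shortage = 390.5 − 373 = 17.5.

Shortage = 17.5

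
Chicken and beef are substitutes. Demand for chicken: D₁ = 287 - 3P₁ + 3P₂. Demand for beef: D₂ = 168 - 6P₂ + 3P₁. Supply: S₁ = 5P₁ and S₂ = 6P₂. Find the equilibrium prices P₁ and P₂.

Market 1: 287 - 3P₁ + 3P₂ = 5P₁ → 8P₁ - 3P₂ = 287.
Market 2: 12P₂ - 3P₁ = 168.
Eliminating P₂: 12×(1) + 3×(2) gives 87P₁ = 3948, so P₁ = 1316/29.
Back-substitute into (2): P₂ = (168 + 3×1316/29) / 12 = 735/29.

P₁ = 1316/29, P₂ = 735/29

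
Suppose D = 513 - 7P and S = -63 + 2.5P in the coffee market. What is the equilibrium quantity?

Set D = S: 513 - 7P = -63 + 2.5P.
576 = 9.5P, so P* = 1152/19.
Q* = 513 − 7(1152/19) = 1683/19.

Q* = 1683/19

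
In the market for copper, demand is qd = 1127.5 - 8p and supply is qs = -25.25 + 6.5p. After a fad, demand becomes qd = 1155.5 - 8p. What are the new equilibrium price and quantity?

Original equilibrium: p* = 79.5, q* = 491.5.
New equilibrium: 1155.5 - 8p = -25.25 + 6.5p, so 1180.75 = 14.5p and p' = 4723/58; q' = 1155.5 − 8(4723/58) = 29235/58.

p' = 4723/58, q' = 29235/58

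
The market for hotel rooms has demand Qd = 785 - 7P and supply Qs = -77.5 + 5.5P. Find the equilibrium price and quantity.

Set Qd = Qs: 785 - 7P = -77.5 + 5.5P.
862.5 = 12.5P, so P* = 69.
Q* = 785 − 7(69) = 302.

P* = 69, Q* = 302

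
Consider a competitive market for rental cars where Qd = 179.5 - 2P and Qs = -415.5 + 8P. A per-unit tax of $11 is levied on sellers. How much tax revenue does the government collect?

Tax revenue = 471.9

Pre-tax equilibrium: P* = 59.5, Q* = 60.5.
Tax on sellers shifts supply to Qs = -415.5 + 8(P − 11) = -503.5 + 8P.
179.5 - 2P = -503.5 + 8P gives buyer price Pb = 68.3; sellers receive Ps = 68.3 − 11 = 57.3.
New quantity: Q = 179.5 − 2(68.3) = 42.9.
Revenue = 11 × 42.9 = 471.9.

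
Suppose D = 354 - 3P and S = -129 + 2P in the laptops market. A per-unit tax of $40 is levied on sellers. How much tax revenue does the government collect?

Tax revenue = 648

Pre-tax equilibrium: P* = 96.6, Q* = 64.2.
Tax on sellers shifts supply to S = -129 + 2(P − 40) = -209 + 2P.
354 - 3P = -209 + 2P gives buyer price Pb = 112.6; sellers receive Ps = 112.6 − 40 = 72.6.
New quantity: Q = 354 − 3(112.6) = 16.2.
Revenue = 40 × 16.2 = 648.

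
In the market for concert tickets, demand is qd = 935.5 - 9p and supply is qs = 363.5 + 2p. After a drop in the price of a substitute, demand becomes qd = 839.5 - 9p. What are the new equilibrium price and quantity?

p' = 476/11, q' = 9901/22

Original equilibrium: p* = 52, q* = 467.5.
New equilibrium: 839.5 - 9p = 363.5 + 2p, so 476 = 11p and p' = 476/11; q' = 839.5 − 9(476/11) = 9901/22.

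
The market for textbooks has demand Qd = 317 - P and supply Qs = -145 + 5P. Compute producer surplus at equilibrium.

Producer surplus = 5760

Equilibrium: 317 - P = -145 + 5P gives P* = 77, Q* = 240.
Supply starts at P = 29 (where Qs = 0).
PS = ½(77 − 29)(240) = 5760.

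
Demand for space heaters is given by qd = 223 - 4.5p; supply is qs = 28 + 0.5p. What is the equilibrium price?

p* = 39

Set qd = qs: 223 - 4.5p = 28 + 0.5p.
195 = 5p, so p* = 39.
q* = 223 − 4.5(39) = 47.5.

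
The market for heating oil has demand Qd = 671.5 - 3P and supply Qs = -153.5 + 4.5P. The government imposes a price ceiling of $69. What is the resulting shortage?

Equilibrium price would be P* = 110, so the ceiling at 69 binds.
At P = 69: Qd = 671.5 − 3(69) = 464.5, Qs = -153.5 + 4.5(69) = 157.
Shortage = 464.5 − 157 = 307.5.

Shortage = 307.5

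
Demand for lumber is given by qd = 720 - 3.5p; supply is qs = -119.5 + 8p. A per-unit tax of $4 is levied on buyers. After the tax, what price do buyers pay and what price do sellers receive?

Buyers pay 1743/23, sellers receive 1651/23

Pre-tax equilibrium: p* = 73, q* = 464.5.
Tax on buyers shifts demand to qd = 720 − 3.5(p + 4) = 706 - 3.5p.
706 - 3.5p = -119.5 + 8p gives seller price ps = 1651/23; buyers pay pb = 1651/23 + 4 = 1743/23.
New quantity: q = 720 − 3.5(1743/23) = 20919/46.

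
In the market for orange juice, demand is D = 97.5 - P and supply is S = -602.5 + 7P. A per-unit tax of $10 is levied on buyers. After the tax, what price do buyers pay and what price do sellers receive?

Buyers pay $96.25, sellers receive $86.25

Pre-tax equilibrium: P* = 87.5, Q* = 10.
Tax on buyers shifts demand to D = 97.5 − 1(P + 10) = 87.5 - P.
87.5 - P = -602.5 + 7P gives seller price Ps = 86.25; buyers pay Pb = 86.25 + 10 = 96.25.
New quantity: Q = 97.5 − 1(96.25) = 1.25.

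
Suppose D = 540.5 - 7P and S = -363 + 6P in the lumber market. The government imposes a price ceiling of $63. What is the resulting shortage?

Shortage = 84.5

Equilibrium price would be P* = 69.5, so the ceiling at 63 binds.
At P = 63: D = 540.5 − 7(63) = 99.5, S = -363 + 6(63) = 15.
Shortage = 99.5 − 15 = 84.5.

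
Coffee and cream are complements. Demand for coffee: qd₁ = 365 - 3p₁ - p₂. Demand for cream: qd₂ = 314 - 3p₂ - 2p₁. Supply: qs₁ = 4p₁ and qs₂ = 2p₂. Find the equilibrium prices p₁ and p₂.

Market 1: 365 - 3p₁ - p₂ = 4p₁ → 7p₁ + p₂ = 365.
Market 2: 5p₂ + 2p₁ = 314.
Eliminating p₂: 5×(1) − 1×(2) gives 33p₁ = 1511, so p₁ = 1511/33.
Back-substitute into (2): p₂ = (314 − 2×1511/33) / 5 = 1468/33.

p₁ = 1511/33, p₂ = 1468/33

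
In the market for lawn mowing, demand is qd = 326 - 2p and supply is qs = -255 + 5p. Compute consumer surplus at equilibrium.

Consumer surplus = 6400

Equilibrium: 326 - 2p = -255 + 5p gives p* = 83, q* = 160.
Demand choke price (qd = 0): p = 163.
CS = ½(163 − 83)(160) = 6400.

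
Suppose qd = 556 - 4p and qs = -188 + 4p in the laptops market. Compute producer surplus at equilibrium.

Equilibrium: 556 - 4p = -188 + 4p gives p* = 93, q* = 184.
Supply starts at p = 47 (where qs = 0).
PS = ½(93 − 47)(184) = 4232.

Producer surplus = 4232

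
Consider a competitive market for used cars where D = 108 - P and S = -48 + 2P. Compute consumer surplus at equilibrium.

Equilibrium: 108 - P = -48 + 2P gives P* = 52, Q* = 56.
Demand choke price (D = 0): P = 108.
CS = ½(108 − 52)(56) = 1568.

Consumer surplus = 1568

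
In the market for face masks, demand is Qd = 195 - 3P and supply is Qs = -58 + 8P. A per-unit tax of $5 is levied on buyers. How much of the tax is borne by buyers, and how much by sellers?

Pre-tax equilibrium: P* = 23, Q* = 126.
Tax on buyers shifts demand to Qd = 195 − 3(P + 5) = 180 - 3P.
180 - 3P = -58 + 8P gives seller price Ps = 238/11; buyers pay Pb = 238/11 + 5 = 293/11.
New quantity: Q = 195 − 3(293/11) = 1266/11.
Buyer burden = 293/11 − 23 = 40/11; seller burden = 23 − 238/11 = 15/11.

Buyers bear 40/11, sellers bear 15/11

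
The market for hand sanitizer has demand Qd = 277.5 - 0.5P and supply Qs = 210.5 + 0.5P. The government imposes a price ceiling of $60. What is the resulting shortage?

Shortage = 7

Equilibrium price would be P* = 67, so the ceiling at 60 binds.
At P = 60: Qd = 277.5 − 0.5(60) = 247.5, Qs = 210.5 + 0.5(60) = 240.5.
Shortage = 247.5 − 240.5 = 7.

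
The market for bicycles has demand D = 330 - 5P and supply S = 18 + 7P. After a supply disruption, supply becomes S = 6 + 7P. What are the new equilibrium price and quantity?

P' = 27, Q' = 195

Original equilibrium: P* = 26, Q* = 200.
New equilibrium: 330 - 5P = 6 + 7P, so 324 = 12P and P' = 27; Q' = 330 − 5(27) = 195.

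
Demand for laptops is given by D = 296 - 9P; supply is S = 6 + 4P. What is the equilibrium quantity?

Set D = S: 296 - 9P = 6 + 4P.
290 = 13P, so P* = 290/13.
Q* = 296 − 9(290/13) = 1238/13.

Q* = 1238/13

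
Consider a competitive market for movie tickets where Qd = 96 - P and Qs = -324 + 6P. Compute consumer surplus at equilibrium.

Equilibrium: 96 - P = -324 + 6P gives P* = 60, Q* = 36.
Demand choke price (Qd = 0): P = 96.
CS = ½(96 − 60)(36) = 648.

Consumer surplus = 648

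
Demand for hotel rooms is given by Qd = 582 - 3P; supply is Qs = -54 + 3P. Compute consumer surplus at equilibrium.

Equilibrium: 582 - 3P = -54 + 3P gives P* = 106, Q* = 264.
Demand choke price (Qd = 0): P = 194.
CS = ½(194 − 106)(264) = 11616.

Consumer surplus = 11616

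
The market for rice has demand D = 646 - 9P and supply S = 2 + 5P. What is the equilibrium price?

P* = 46

Set D = S: 646 - 9P = 2 + 5P.
644 = 14P, so P* = 46.
Q* = 646 − 9(46) = 232.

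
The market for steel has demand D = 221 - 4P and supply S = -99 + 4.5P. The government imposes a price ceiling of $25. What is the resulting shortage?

Equilibrium price would be P* = 640/17, so the ceiling at 25 binds.
At P = 25: D = 221 − 4(25) = 121, S = -99 + 4.5(25) = 13.5.
Shortage = 121 − 13.5 = 107.5.

Shortage = 107.5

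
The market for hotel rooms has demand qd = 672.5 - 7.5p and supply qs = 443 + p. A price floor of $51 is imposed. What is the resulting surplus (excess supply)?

Surplus = 204

Equilibrium price would be p* = 27, so the floor at 51 binds.
At p = 51: qd = 290, qs = 494.
Surplus = 494 − 290 = 204.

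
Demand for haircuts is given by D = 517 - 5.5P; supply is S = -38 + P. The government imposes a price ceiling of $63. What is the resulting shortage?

Equilibrium price would be P* = 1110/13, so the ceiling at 63 binds.
At P = 63: D = 517 − 5.5(63) = 170.5, S = -38 + 1(63) = 25.
Shortage = 170.5 − 25 = 145.5.

Shortage = 145.5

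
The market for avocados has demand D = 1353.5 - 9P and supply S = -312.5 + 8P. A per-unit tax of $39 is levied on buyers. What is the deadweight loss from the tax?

Pre-tax equilibrium: P* = 98, Q* = 471.5.
Tax on buyers shifts demand to D = 1353.5 − 9(P + 39) = 1002.5 - 9P.
1002.5 - 9P = -312.5 + 8P gives seller price Ps = 1315/17; buyers pay Pb = 1315/17 + 39 = 1978/17.
New quantity: Q = 1353.5 − 9(1978/17) = 10415/34.
DWL = ½ × 39 × (471.5 − 10415/34) = 54756/17.

Deadweight loss = 54756/17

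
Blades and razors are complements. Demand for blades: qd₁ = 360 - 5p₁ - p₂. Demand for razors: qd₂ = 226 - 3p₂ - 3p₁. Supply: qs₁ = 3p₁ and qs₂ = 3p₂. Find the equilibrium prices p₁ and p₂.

Market 1: 360 - 5p₁ - p₂ = 3p₁ → 8p₁ + p₂ = 360.
Market 2: 6p₂ + 3p₁ = 226.
Eliminating p₂: 6×(1) − 1×(2) gives 45p₁ = 1934, so p₁ = 1934/45.
Back-substitute into (2): p₂ = (226 − 3×1934/45) / 6 = 728/45.

p₁ = 1934/45, p₂ = 728/45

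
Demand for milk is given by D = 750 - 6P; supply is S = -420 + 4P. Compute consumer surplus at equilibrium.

Consumer surplus = 192

Equilibrium: 750 - 6P = -420 + 4P gives P* = 117, Q* = 48.
Demand choke price (D = 0): P = 125.
CS = ½(125 − 117)(48) = 192.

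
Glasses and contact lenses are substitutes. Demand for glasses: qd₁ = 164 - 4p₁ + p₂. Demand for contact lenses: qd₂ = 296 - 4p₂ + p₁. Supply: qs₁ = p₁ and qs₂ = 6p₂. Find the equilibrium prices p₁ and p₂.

p₁ = 1936/49, p₂ = 1644/49

Market 1: 164 - 4p₁ + p₂ = p₁ → 5p₁ - p₂ = 164.
Market 2: 10p₂ - p₁ = 296.
Eliminating p₂: 10×(1) + 1×(2) gives 49p₁ = 1936, so p₁ = 1936/49.
Back-substitute into (2): p₂ = (296 + 1×1936/49) / 10 = 1644/49.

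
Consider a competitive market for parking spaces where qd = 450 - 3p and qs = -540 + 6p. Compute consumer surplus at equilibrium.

Equilibrium: 450 - 3p = -540 + 6p gives p* = 110, q* = 120.
Demand choke price (qd = 0): p = 150.
CS = ½(150 − 110)(120) = 2400.

Consumer surplus = 2400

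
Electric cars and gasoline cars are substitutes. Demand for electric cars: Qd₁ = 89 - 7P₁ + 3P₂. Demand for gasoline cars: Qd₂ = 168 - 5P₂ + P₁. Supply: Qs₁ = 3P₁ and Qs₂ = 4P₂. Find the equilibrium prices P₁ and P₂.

P₁ = 15, P₂ = 61/3

Market 1: 89 - 7P₁ + 3P₂ = 3P₁ → 10P₁ - 3P₂ = 89.
Market 2: 9P₂ - P₁ = 168.
Eliminating P₂: 9×(1) + 3×(2) gives 87P₁ = 1305, so P₁ = 15.
Back-substitute into (2): P₂ = (168 + 1×15) / 9 = 61/3.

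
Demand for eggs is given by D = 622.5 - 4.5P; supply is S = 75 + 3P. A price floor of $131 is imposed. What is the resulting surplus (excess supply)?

Equilibrium price would be P* = 73, so the floor at 131 binds.
At P = 131: D = 33, S = 468.
Surplus = 468 − 33 = 435.

Surplus = 435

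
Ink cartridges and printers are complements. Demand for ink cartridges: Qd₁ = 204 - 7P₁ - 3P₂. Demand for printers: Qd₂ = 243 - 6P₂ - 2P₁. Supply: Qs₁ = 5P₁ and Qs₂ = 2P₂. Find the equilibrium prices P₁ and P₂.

Market 1: 204 - 7P₁ - 3P₂ = 5P₁ → 12P₁ + 3P₂ = 204.
Market 2: 8P₂ + 2P₁ = 243.
Eliminating P₂: 8×(1) − 3×(2) gives 90P₁ = 903, so P₁ = 301/30.
Back-substitute into (2): P₂ = (243 − 2×301/30) / 8 = 418/15.

P₁ = 301/30, P₂ = 418/15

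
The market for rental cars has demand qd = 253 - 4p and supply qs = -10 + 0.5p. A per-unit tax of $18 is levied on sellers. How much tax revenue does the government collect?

Pre-tax equilibrium: p* = 526/9, q* = 173/9.
Tax on sellers shifts supply to qs = -10 + 0.5(p − 18) = -19 + 0.5p.
253 - 4p = -19 + 0.5p gives buyer price pb = 544/9; sellers receive ps = 544/9 − 18 = 382/9.
New quantity: q = 253 − 4(544/9) = 101/9.
Revenue = 18 × 101/9 = 202.

Tax revenue = 202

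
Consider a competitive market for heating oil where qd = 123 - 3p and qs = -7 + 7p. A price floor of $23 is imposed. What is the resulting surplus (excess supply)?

Surplus = 100

Equilibrium price would be p* = 13, so the floor at 23 binds.
At p = 23: qd = 54, qs = 154.
Surplus = 154 − 54 = 100.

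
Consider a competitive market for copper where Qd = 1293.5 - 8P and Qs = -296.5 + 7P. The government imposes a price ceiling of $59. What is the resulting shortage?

Equilibrium price would be P* = 106, so the ceiling at 59 binds.
At P = 59: Qd = 1293.5 − 8(59) = 821.5, Qs = -296.5 + 7(59) = 116.5.
Shortage = 821.5 − 116.5 = 705.

Shortage = 705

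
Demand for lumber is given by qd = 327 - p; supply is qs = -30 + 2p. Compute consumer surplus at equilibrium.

Equilibrium: 327 - p = -30 + 2p gives p* = 119, q* = 208.
Demand choke price (qd = 0): p = 327.
CS = ½(327 − 119)(208) = 21632.

Consumer surplus = 21632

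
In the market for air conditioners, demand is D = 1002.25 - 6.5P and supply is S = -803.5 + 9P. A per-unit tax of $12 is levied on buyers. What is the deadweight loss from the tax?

Deadweight loss = 8424/31

Pre-tax equilibrium: P* = 116.5, Q* = 245.
Tax on buyers shifts demand to D = 1002.25 − 6.5(P + 12) = 924.25 - 6.5P.
924.25 - 6.5P = -803.5 + 9P gives seller price Ps = 6911/62; buyers pay Pb = 6911/62 + 12 = 7655/62.
New quantity: Q = 1002.25 − 6.5(7655/62) = 6191/31.
DWL = ½ × 12 × (245 − 6191/31) = 8424/31.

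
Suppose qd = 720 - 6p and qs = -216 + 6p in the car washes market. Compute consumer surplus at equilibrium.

Equilibrium: 720 - 6p = -216 + 6p gives p* = 78, q* = 252.
Demand choke price (qd = 0): p = 120.
CS = ½(120 − 78)(252) = 5292.

Consumer surplus = 5292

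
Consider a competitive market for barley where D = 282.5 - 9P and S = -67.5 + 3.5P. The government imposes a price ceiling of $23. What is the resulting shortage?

Equilibrium price would be P* = 28, so the ceiling at 23 binds.
At P = 23: D = 282.5 − 9(23) = 75.5, S = -67.5 + 3.5(23) = 13.
Shortage = 75.5 − 13 = 62.5.

Shortage = 62.5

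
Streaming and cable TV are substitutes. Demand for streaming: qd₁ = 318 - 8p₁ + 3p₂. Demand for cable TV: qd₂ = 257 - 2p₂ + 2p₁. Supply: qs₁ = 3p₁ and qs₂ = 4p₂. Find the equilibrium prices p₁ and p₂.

Market 1: 318 - 8p₁ + 3p₂ = 3p₁ → 11p₁ - 3p₂ = 318.
Market 2: 6p₂ - 2p₁ = 257.
Eliminating p₂: 6×(1) + 3×(2) gives 60p₁ = 2679, so p₁ = 44.65.
Back-substitute into (2): p₂ = (257 + 2×44.65) / 6 = 3463/60.

p₁ = 44.65, p₂ = 3463/60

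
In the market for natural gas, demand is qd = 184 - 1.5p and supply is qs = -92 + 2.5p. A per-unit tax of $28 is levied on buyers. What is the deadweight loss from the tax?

Deadweight loss = 367.5

Pre-tax equilibrium: p* = 69, q* = 80.5.
Tax on buyers shifts demand to qd = 184 − 1.5(p + 28) = 142 - 1.5p.
142 - 1.5p = -92 + 2.5p gives seller price ps = 58.5; buyers pay pb = 58.5 + 28 = 86.5.
New quantity: q = 184 − 1.5(86.5) = 54.25.
DWL = ½ × 28 × (80.5 − 54.25) = 367.5.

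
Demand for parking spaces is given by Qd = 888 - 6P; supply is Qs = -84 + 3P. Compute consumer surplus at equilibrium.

Equilibrium: 888 - 6P = -84 + 3P gives P* = 108, Q* = 240.
Demand choke price (Qd = 0): P = 148.
CS = ½(148 − 108)(240) = 4800.

Consumer surplus = 4800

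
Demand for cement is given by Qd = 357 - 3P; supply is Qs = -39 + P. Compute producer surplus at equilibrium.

Equilibrium: 357 - 3P = -39 + P gives P* = 99, Q* = 60.
Supply starts at P = 39 (where Qs = 0).
PS = ½(99 − 39)(60) = 1800.

Producer surplus = 1800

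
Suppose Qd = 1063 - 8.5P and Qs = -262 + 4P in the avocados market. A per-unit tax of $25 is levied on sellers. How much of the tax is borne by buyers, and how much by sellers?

Pre-tax equilibrium: P* = 106, Q* = 162.
Tax on sellers shifts supply to Qs = -262 + 4(P − 25) = -362 + 4P.
1063 - 8.5P = -362 + 4P gives buyer price Pb = 114; sellers receive Ps = 114 − 25 = 89.
New quantity: Q = 1063 − 8.5(114) = 94.
Buyer burden = 114 − 106 = 8; seller burden = 106 − 89 = 17.

Buyers bear $8, sellers bear $17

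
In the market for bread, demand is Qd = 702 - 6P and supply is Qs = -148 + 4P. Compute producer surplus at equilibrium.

Producer surplus = 4608

Equilibrium: 702 - 6P = -148 + 4P gives P* = 85, Q* = 192.
Supply starts at P = 37 (where Qs = 0).
PS = ½(85 − 37)(192) = 4608.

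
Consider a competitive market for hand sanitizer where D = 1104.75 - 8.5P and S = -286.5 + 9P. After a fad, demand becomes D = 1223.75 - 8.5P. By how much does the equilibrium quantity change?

ΔQ = 61.2

Original equilibrium: P* = 79.5, Q* = 429.
New equilibrium: 1223.75 - 8.5P = -286.5 + 9P, so 1510.25 = 17.5P and P' = 86.3; Q' = 1223.75 − 8.5(86.3) = 490.2.
Change in quantity: 490.2 − 429 = 61.2.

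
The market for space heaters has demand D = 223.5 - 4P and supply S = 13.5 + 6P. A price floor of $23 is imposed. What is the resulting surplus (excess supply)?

Equilibrium price would be P* = 21, so the floor at 23 binds.
At P = 23: D = 131.5, S = 151.5.
Surplus = 151.5 − 131.5 = 20.

Surplus = 20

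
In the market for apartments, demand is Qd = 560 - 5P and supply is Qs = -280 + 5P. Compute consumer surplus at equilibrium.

Consumer surplus = 1960

Equilibrium: 560 - 5P = -280 + 5P gives P* = 84, Q* = 140.
Demand choke price (Qd = 0): P = 112.
CS = ½(112 − 84)(140) = 1960.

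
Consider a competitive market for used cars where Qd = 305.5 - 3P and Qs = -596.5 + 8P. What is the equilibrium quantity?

Q* = 59.5

Set Qd = Qs: 305.5 - 3P = -596.5 + 8P.
902 = 11P, so P* = 82.
Q* = 305.5 − 3(82) = 59.5.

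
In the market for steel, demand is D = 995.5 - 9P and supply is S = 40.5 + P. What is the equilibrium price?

Set D = S: 995.5 - 9P = 40.5 + P.
955 = 10P, so P* = 95.5.
Q* = 995.5 − 9(95.5) = 136.

P* = 95.5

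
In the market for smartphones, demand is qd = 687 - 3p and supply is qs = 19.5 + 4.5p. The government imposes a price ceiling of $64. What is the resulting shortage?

Equilibrium price would be p* = 89, so the ceiling at 64 binds.
At p = 64: qd = 687 − 3(64) = 495, qs = 19.5 + 4.5(64) = 307.5.
Shortage = 495 − 307.5 = 187.5.

Shortage = 187.5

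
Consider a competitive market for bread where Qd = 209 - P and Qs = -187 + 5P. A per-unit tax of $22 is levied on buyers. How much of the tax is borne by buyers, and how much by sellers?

Pre-tax equilibrium: P* = 66, Q* = 143.
Tax on buyers shifts demand to Qd = 209 − 1(P + 22) = 187 - P.
187 - P = -187 + 5P gives seller price Ps = 187/3; buyers pay Pb = 187/3 + 22 = 253/3.
New quantity: Q = 209 − 1(253/3) = 374/3.
Buyer burden = 253/3 − 66 = 55/3; seller burden = 66 − 187/3 = 11/3.

Buyers bear 55/3, sellers bear 11/3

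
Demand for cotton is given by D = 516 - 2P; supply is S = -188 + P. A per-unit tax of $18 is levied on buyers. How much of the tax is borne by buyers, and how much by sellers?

Pre-tax equilibrium: P* = 704/3, Q* = 140/3.
Tax on buyers shifts demand to D = 516 − 2(P + 18) = 480 - 2P.
480 - 2P = -188 + P gives seller price Ps = 668/3; buyers pay Pb = 668/3 + 18 = 722/3.
New quantity: Q = 516 − 2(722/3) = 104/3.
Buyer burden = 722/3 − 704/3 = 6; seller burden = 704/3 − 668/3 = 12.

Buyers bear $6, sellers bear $12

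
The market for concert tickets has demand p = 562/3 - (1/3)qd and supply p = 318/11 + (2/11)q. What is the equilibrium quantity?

q* = 5228/17

Set the two price expressions equal: 562/3 - (1/3)q = 318/11 + (2/11)q.
5228/33 = (17/33)q, so q* = 5228/17.
p* = 562/3 − (1/3)(5228/17) = 1442/17.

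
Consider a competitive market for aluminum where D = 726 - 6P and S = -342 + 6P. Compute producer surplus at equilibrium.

Producer surplus = 3072

Equilibrium: 726 - 6P = -342 + 6P gives P* = 89, Q* = 192.
Supply starts at P = 57 (where S = 0).
PS = ½(89 − 57)(192) = 3072.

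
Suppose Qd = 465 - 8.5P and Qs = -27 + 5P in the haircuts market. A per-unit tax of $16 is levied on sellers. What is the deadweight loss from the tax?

Deadweight loss = 10880/27

Pre-tax equilibrium: P* = 328/9, Q* = 1397/9.
Tax on sellers shifts supply to Qs = -27 + 5(P − 16) = -107 + 5P.
465 - 8.5P = -107 + 5P gives buyer price Pb = 1144/27; sellers receive Ps = 1144/27 − 16 = 712/27.
New quantity: Q = 465 − 8.5(1144/27) = 2831/27.
DWL = ½ × 16 × (1397/9 − 2831/27) = 10880/27.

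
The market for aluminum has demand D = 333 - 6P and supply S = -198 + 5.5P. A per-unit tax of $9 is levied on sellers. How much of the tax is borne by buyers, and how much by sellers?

Buyers bear 99/23, sellers bear 108/23

Pre-tax equilibrium: P* = 1062/23, Q* = 1287/23.
Tax on sellers shifts supply to S = -198 + 5.5(P − 9) = -247.5 + 5.5P.
333 - 6P = -247.5 + 5.5P gives buyer price Pb = 1161/23; sellers receive Ps = 1161/23 − 9 = 954/23.
New quantity: Q = 333 − 6(1161/23) = 693/23.
Buyer burden = 1161/23 − 1062/23 = 99/23; seller burden = 1062/23 − 954/23 = 108/23.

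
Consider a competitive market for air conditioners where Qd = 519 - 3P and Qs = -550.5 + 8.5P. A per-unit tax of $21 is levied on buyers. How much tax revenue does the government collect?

Tax revenue = 93429/23

Pre-tax equilibrium: P* = 93, Q* = 240.
Tax on buyers shifts demand to Qd = 519 − 3(P + 21) = 456 - 3P.
456 - 3P = -550.5 + 8.5P gives seller price Ps = 2013/23; buyers pay Pb = 2013/23 + 21 = 2496/23.
New quantity: Q = 519 − 3(2496/23) = 4449/23.
Revenue = 21 × 4449/23 = 93429/23.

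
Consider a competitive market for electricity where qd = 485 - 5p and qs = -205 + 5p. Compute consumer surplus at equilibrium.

Equilibrium: 485 - 5p = -205 + 5p gives p* = 69, q* = 140.
Demand choke price (qd = 0): p = 97.
CS = ½(97 − 69)(140) = 1960.

Consumer surplus = 1960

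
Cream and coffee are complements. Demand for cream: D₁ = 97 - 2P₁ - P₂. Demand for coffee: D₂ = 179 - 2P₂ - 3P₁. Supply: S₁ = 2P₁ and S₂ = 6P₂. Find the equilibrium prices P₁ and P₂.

Market 1: 97 - 2P₁ - P₂ = 2P₁ → 4P₁ + P₂ = 97.
Market 2: 8P₂ + 3P₁ = 179.
Eliminating P₂: 8×(1) − 1×(2) gives 29P₁ = 597, so P₁ = 597/29.
Back-substitute into (2): P₂ = (179 − 3×597/29) / 8 = 425/29.

P₁ = 597/29, P₂ = 425/29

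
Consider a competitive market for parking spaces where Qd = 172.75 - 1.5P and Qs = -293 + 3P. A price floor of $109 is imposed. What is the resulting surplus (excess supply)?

Equilibrium price would be P* = 103.5, so the floor at 109 binds.
At P = 109: Qd = 9.25, Qs = 34.
Surplus = 34 − 9.25 = 24.75.

Surplus = 24.75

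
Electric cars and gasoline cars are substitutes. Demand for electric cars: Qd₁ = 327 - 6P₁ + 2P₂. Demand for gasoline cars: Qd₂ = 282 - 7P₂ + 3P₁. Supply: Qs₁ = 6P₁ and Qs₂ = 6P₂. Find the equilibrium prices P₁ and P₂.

P₁ = 32.1, P₂ = 29.1

Market 1: 327 - 6P₁ + 2P₂ = 6P₁ → 12P₁ - 2P₂ = 327.
Market 2: 13P₂ - 3P₁ = 282.
Eliminating P₂: 13×(1) + 2×(2) gives 150P₁ = 4815, so P₁ = 32.1.
Back-substitute into (2): P₂ = (282 + 3×32.1) / 13 = 29.1.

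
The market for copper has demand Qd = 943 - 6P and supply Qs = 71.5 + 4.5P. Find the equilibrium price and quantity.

Set Qd = Qs: 943 - 6P = 71.5 + 4.5P.
871.5 = 10.5P, so P* = 83.
Q* = 943 − 6(83) = 445.

P* = 83, Q* = 445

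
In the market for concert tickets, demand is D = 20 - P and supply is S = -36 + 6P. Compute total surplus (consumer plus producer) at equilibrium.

Total surplus = 84

Equilibrium: 20 - P = -36 + 6P gives P* = 8, Q* = 12.
Demand choke price: P = 20; supply starts at P = 6.
CS = ½(20 − 8)(12) = 72; PS = ½(8 − 6)(12) = 12.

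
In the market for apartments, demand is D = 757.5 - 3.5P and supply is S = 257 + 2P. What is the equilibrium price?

Set D = S: 757.5 - 3.5P = 257 + 2P.
500.5 = 5.5P, so P* = 91.
Q* = 757.5 − 3.5(91) = 439.

P* = 91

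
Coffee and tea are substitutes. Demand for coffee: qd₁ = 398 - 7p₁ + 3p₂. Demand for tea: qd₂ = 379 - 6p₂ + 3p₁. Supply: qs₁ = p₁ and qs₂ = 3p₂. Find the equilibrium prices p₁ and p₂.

p₁ = 1573/21, p₂ = 4226/63

Market 1: 398 - 7p₁ + 3p₂ = p₁ → 8p₁ - 3p₂ = 398.
Market 2: 9p₂ - 3p₁ = 379.
Eliminating p₂: 9×(1) + 3×(2) gives 63p₁ = 4719, so p₁ = 1573/21.
Back-substitute into (2): p₂ = (379 + 3×1573/21) / 9 = 4226/63.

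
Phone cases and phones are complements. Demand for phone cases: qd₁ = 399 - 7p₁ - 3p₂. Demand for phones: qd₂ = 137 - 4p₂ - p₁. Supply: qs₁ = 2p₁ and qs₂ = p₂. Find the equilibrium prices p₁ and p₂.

p₁ = 264/7, p₂ = 139/7

Market 1: 399 - 7p₁ - 3p₂ = 2p₁ → 9p₁ + 3p₂ = 399.
Market 2: 5p₂ + p₁ = 137.
Eliminating p₂: 5×(1) − 3×(2) gives 42p₁ = 1584, so p₁ = 264/7.
Back-substitute into (2): p₂ = (137 − 1×264/7) / 5 = 139/7.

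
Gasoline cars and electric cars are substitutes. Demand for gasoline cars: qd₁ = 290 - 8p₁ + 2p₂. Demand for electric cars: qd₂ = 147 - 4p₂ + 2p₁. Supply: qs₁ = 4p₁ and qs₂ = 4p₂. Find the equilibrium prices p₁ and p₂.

p₁ = 1307/46, p₂ = 586/23

Market 1: 290 - 8p₁ + 2p₂ = 4p₁ → 12p₁ - 2p₂ = 290.
Market 2: 8p₂ - 2p₁ = 147.
Eliminating p₂: 8×(1) + 2×(2) gives 92p₁ = 2614, so p₁ = 1307/46.
Back-substitute into (2): p₂ = (147 + 2×1307/46) / 8 = 586/23.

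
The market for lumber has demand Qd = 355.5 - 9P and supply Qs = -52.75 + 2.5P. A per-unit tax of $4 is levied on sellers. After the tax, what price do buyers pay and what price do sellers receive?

Pre-tax equilibrium: P* = 35.5, Q* = 36.
Tax on sellers shifts supply to Qs = -52.75 + 2.5(P − 4) = -62.75 + 2.5P.
355.5 - 9P = -62.75 + 2.5P gives buyer price Pb = 1673/46; sellers receive Ps = 1673/46 − 4 = 1489/46.
New quantity: Q = 355.5 − 9(1673/46) = 648/23.

Buyers pay 1673/46, sellers receive 1489/46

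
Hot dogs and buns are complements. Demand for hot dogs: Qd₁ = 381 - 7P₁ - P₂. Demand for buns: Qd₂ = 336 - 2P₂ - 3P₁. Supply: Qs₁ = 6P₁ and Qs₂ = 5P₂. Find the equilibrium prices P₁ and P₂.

P₁ = 2331/88, P₂ = 3225/88

Market 1: 381 - 7P₁ - P₂ = 6P₁ → 13P₁ + P₂ = 381.
Market 2: 7P₂ + 3P₁ = 336.
Eliminating P₂: 7×(1) − 1×(2) gives 88P₁ = 2331, so P₁ = 2331/88.
Back-substitute into (2): P₂ = (336 − 3×2331/88) / 7 = 3225/88.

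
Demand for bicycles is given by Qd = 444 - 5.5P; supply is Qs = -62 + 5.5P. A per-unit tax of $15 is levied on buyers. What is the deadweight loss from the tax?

Pre-tax equilibrium: P* = 46, Q* = 191.
Tax on buyers shifts demand to Qd = 444 − 5.5(P + 15) = 361.5 - 5.5P.
361.5 - 5.5P = -62 + 5.5P gives seller price Ps = 38.5; buyers pay Pb = 38.5 + 15 = 53.5.
New quantity: Q = 444 − 5.5(53.5) = 149.75.
DWL = ½ × 15 × (191 − 149.75) = 309.375.

Deadweight loss = 309.375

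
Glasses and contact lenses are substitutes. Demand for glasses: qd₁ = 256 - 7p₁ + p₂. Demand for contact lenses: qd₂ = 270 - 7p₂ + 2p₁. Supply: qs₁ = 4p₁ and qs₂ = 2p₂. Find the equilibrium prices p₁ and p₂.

p₁ = 2574/97, p₂ = 3482/97

Market 1: 256 - 7p₁ + p₂ = 4p₁ → 11p₁ - p₂ = 256.
Market 2: 9p₂ - 2p₁ = 270.
Eliminating p₂: 9×(1) + 1×(2) gives 97p₁ = 2574, so p₁ = 2574/97.
Back-substitute into (2): p₂ = (270 + 2×2574/97) / 9 = 3482/97.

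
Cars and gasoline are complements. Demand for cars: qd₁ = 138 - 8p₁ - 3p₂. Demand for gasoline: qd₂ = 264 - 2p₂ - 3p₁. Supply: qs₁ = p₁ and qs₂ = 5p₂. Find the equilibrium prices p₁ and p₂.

Market 1: 138 - 8p₁ - 3p₂ = p₁ → 9p₁ + 3p₂ = 138.
Market 2: 7p₂ + 3p₁ = 264.
Eliminating p₂: 7×(1) − 3×(2) gives 54p₁ = 174, so p₁ = 29/9.
Back-substitute into (2): p₂ = (264 − 3×29/9) / 7 = 109/3.

p₁ = 29/9, p₂ = 109/3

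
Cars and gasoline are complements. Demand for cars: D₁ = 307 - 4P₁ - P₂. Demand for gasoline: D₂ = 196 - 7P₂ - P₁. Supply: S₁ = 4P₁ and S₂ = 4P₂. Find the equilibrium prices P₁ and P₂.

P₁ = 3181/87, P₂ = 1261/87

Market 1: 307 - 4P₁ - P₂ = 4P₁ → 8P₁ + P₂ = 307.
Market 2: 11P₂ + P₁ = 196.
Eliminating P₂: 11×(1) − 1×(2) gives 87P₁ = 3181, so P₁ = 3181/87.
Back-substitute into (2): P₂ = (196 − 1×3181/87) / 11 = 1261/87.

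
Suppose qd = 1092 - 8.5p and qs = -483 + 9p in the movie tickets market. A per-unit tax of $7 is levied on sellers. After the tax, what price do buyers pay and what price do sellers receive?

Buyers pay $93.6, sellers receive $86.6

Pre-tax equilibrium: p* = 90, q* = 327.
Tax on sellers shifts supply to qs = -483 + 9(p − 7) = -546 + 9p.
1092 - 8.5p = -546 + 9p gives buyer price pb = 93.6; sellers receive ps = 93.6 − 7 = 86.6.
New quantity: q = 1092 − 8.5(93.6) = 296.4.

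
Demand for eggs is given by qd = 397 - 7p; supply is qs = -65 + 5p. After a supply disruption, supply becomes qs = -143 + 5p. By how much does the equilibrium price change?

Original equilibrium: p* = 38.5, q* = 127.5.
New equilibrium: 397 - 7p = -143 + 5p, so 540 = 12p and p' = 45; q' = 397 − 7(45) = 82.
Change in price: 45 − 38.5 = 6.5.

Δp = 6.5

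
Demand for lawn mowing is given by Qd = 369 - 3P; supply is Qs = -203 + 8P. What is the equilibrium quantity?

Set Qd = Qs: 369 - 3P = -203 + 8P.
572 = 11P, so P* = 52.
Q* = 369 − 3(52) = 213.

Q* = 213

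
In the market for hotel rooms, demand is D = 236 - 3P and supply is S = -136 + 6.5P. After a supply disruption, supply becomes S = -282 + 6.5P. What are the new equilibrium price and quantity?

Original equilibrium: P* = 744/19, Q* = 2252/19.
New equilibrium: 236 - 3P = -282 + 6.5P, so 518 = 9.5P and P' = 1036/19; Q' = 236 − 3(1036/19) = 1376/19.

P' = 1036/19, Q' = 1376/19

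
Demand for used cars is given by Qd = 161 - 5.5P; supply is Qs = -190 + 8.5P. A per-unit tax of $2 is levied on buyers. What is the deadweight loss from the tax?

Pre-tax equilibrium: P* = 351/14, Q* = 647/28.
Tax on buyers shifts demand to Qd = 161 − 5.5(P + 2) = 150 - 5.5P.
150 - 5.5P = -190 + 8.5P gives seller price Ps = 170/7; buyers pay Pb = 170/7 + 2 = 184/7.
New quantity: Q = 161 − 5.5(184/7) = 115/7.
DWL = ½ × 2 × (647/28 − 115/7) = 187/28.

Deadweight loss = 187/28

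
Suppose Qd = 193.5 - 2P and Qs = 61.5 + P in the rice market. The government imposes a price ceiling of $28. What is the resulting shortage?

Equilibrium price would be P* = 44, so the ceiling at 28 binds.
At P = 28: Qd = 193.5 − 2(28) = 137.5, Qs = 61.5 + 1(28) = 89.5.
Shortage = 137.5 − 89.5 = 48.

Shortage = 48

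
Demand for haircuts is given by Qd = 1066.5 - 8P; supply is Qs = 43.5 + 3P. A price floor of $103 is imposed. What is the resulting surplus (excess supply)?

Equilibrium price would be P* = 93, so the floor at 103 binds.
At P = 103: Qd = 242.5, Qs = 352.5.
Surplus = 352.5 − 242.5 = 110.

Surplus = 110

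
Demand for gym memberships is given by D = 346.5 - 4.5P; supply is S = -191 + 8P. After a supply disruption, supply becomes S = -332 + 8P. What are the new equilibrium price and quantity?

P' = 54.28, Q' = 102.24

Original equilibrium: P* = 43, Q* = 153.
New equilibrium: 346.5 - 4.5P = -332 + 8P, so 678.5 = 12.5P and P' = 54.28; Q' = 346.5 − 4.5(54.28) = 102.24.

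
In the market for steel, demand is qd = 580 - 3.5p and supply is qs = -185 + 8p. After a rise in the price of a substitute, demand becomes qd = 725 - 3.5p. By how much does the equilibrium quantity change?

Original equilibrium: p* = 1530/23, q* = 7985/23.
New equilibrium: 725 - 3.5p = -185 + 8p, so 910 = 11.5p and p' = 1820/23; q' = 725 − 3.5(1820/23) = 10305/23.
Change in quantity: 10305/23 − 7985/23 = 2320/23.

Δq = 2320/23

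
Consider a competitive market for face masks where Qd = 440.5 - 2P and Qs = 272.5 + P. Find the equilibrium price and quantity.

P* = 56, Q* = 328.5

Set Qd = Qs: 440.5 - 2P = 272.5 + P.
168 = 3P, so P* = 56.
Q* = 440.5 − 2(56) = 328.5.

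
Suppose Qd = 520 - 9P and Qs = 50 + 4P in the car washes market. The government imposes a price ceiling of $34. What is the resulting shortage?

Equilibrium price would be P* = 470/13, so the ceiling at 34 binds.
At P = 34: Qd = 520 − 9(34) = 214, Qs = 50 + 4(34) = 186.
Shortage = 214 − 186 = 28.

Shortage = 28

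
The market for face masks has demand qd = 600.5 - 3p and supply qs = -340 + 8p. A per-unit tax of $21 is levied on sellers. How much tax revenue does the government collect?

Tax revenue = 68880/11

Pre-tax equilibrium: p* = 85.5, q* = 344.
Tax on sellers shifts supply to qs = -340 + 8(p − 21) = -508 + 8p.
600.5 - 3p = -508 + 8p gives buyer price pb = 2217/22; sellers receive ps = 2217/22 − 21 = 1755/22.
New quantity: q = 600.5 − 3(2217/22) = 3280/11.
Revenue = 21 × 3280/11 = 68880/11.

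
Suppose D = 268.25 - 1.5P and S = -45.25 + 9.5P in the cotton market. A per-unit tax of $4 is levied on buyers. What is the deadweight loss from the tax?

Deadweight loss = 114/11

Pre-tax equilibrium: P* = 28.5, Q* = 225.5.
Tax on buyers shifts demand to D = 268.25 − 1.5(P + 4) = 262.25 - 1.5P.
262.25 - 1.5P = -45.25 + 9.5P gives seller price Ps = 615/22; buyers pay Pb = 615/22 + 4 = 703/22.
New quantity: Q = 268.25 − 1.5(703/22) = 4847/22.
DWL = ½ × 4 × (225.5 − 4847/22) = 114/11.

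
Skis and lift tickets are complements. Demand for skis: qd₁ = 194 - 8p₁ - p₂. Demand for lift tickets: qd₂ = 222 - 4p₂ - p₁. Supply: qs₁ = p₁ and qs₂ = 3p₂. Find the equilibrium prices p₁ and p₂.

Market 1: 194 - 8p₁ - p₂ = p₁ → 9p₁ + p₂ = 194.
Market 2: 7p₂ + p₁ = 222.
Eliminating p₂: 7×(1) − 1×(2) gives 62p₁ = 1136, so p₁ = 568/31.
Back-substitute into (2): p₂ = (222 − 1×568/31) / 7 = 902/31.

p₁ = 568/31, p₂ = 902/31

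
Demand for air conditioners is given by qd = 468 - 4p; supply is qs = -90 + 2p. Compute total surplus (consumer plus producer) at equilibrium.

Equilibrium: 468 - 4p = -90 + 2p gives p* = 93, q* = 96.
Demand choke price: p = 117; supply starts at p = 45.
CS = ½(117 − 93)(96) = 1152; PS = ½(93 − 45)(96) = 2304.

Total surplus = 3456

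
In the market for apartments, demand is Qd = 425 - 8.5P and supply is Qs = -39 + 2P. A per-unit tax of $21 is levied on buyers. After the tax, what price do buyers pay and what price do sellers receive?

Pre-tax equilibrium: P* = 928/21, Q* = 1037/21.
Tax on buyers shifts demand to Qd = 425 − 8.5(P + 21) = 246.5 - 8.5P.
246.5 - 8.5P = -39 + 2P gives seller price Ps = 571/21; buyers pay Pb = 571/21 + 21 = 1012/21.
New quantity: Q = 425 − 8.5(1012/21) = 323/21.

Buyers pay 1012/21, sellers receive 571/21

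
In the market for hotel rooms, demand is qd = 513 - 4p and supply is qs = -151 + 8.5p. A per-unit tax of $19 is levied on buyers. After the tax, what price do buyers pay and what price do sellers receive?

Pre-tax equilibrium: p* = 53.12, q* = 300.52.
Tax on buyers shifts demand to qd = 513 − 4(p + 19) = 437 - 4p.
437 - 4p = -151 + 8.5p gives seller price ps = 47.04; buyers pay pb = 47.04 + 19 = 66.04.
New quantity: q = 513 − 4(66.04) = 248.84.

Buyers pay $66.04, sellers receive $47.04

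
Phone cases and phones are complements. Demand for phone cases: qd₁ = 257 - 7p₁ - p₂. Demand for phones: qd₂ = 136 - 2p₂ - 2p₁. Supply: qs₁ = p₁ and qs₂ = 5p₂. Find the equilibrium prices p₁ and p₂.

p₁ = 1663/54, p₂ = 287/27

Market 1: 257 - 7p₁ - p₂ = p₁ → 8p₁ + p₂ = 257.
Market 2: 7p₂ + 2p₁ = 136.
Eliminating p₂: 7×(1) − 1×(2) gives 54p₁ = 1663, so p₁ = 1663/54.
Back-substitute into (2): p₂ = (136 − 2×1663/54) / 7 = 287/27.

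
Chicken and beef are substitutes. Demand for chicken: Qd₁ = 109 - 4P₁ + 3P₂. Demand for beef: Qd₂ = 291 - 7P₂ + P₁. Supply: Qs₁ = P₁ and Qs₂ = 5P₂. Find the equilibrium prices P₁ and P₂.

P₁ = 727/19, P₂ = 1564/57

Market 1: 109 - 4P₁ + 3P₂ = P₁ → 5P₁ - 3P₂ = 109.
Market 2: 12P₂ - P₁ = 291.
Eliminating P₂: 12×(1) + 3×(2) gives 57P₁ = 2181, so P₁ = 727/19.
Back-substitute into (2): P₂ = (291 + 1×727/19) / 12 = 1564/57.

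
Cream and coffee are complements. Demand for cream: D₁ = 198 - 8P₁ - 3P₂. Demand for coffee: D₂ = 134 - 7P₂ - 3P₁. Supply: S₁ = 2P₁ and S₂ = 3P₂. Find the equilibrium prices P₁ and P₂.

P₁ = 1578/91, P₂ = 746/91

Market 1: 198 - 8P₁ - 3P₂ = 2P₁ → 10P₁ + 3P₂ = 198.
Market 2: 10P₂ + 3P₁ = 134.
Eliminating P₂: 10×(1) − 3×(2) gives 91P₁ = 1578, so P₁ = 1578/91.
Back-substitute into (2): P₂ = (134 − 3×1578/91) / 10 = 746/91.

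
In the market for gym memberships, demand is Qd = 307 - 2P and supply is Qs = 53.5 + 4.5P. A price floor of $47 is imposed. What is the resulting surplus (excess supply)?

Surplus = 52

Equilibrium price would be P* = 39, so the floor at 47 binds.
At P = 47: Qd = 213, Qs = 265.
Surplus = 265 − 213 = 52.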